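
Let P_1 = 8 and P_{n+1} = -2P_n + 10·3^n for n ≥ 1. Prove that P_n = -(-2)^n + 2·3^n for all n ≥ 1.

Base case: P_1 = 8, and -(-2)^1 + 2·3^1 = 2 + 6 = 8.
Assume P_m = -(-2)^m + 2·3^m for some m ≥ 1.
Then P_{m+1} = -2P_m + 10·3^m = -2·(-(-2)^m + 2·3^m) + 10·3^m = -(-2)^{m+1} − 4·3^m + 10·3^m = -(-2)^{m+1} + 6·3^m = -(-2)^{m+1} + 2·3^{m+1}.
This completes the inductive step, so P_n = -(-2)^n + 2·3^n for all n ≥ 1.

P_n = -(-2)^n + 2·3^n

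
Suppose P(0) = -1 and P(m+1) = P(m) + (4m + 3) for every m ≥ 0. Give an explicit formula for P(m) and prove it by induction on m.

Claim: P(m) = 2m^2 + m − 1.

Base case: P(0) = -1, and 2·0^2 + 0 − 1 = -1.
Assume P(k) = 2k^2 + k − 1.
Then P(k+1) = P(k) + (4k + 3) = (2k^2 + k − 1) + (4k + 3) = 2k^2 + 5k + 2,
and 2·(k+1)^2 + (k+1) − 1 = 2k^2 + 5k + 2.
This completes the inductive step, so P(m) = 2m^2 + m − 1 for all m ≥ 0.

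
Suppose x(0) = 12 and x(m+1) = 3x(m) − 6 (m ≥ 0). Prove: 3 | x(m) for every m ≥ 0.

Base case: x(0) = 12 = 3·4, so 3 | x(0).
Assume 3 | x(r), so x(r) = 3t for some integer t.
Then x(r+1) = 3x(r) − 6 = 3·(3t) − 6 = 3(3t − 2), so 3 | x(r+1).
By induction, 3 | x(m) for all m ≥ 0.

3 | x(m)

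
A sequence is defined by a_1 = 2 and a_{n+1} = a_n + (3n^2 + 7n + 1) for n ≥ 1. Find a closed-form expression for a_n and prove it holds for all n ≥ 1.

Claim: a_n = n^3 + 2n^2 − 2n + 1.

Base case: a_1 = 2, and 1^3 + 2·1^2 − 2·1 + 1 = 2.
Assume a_j = j^3 + 2j^2 − 2j + 1.
Then a_{j+1} = a_j + (3j^2 + 7j + 1) = (j^3 + 2j^2 − 2j + 1) + (3j^2 + 7j + 1) = j^3 + 5j^2 + 5j + 2,
and (j+1)^3 + 2·(j+1)^2 − 2·(j+1) + 1 = j^3 + 5j^2 + 5j + 2.
This completes the inductive step, so a_n = n^3 + 2n^2 − 2n + 1 for all n ≥ 1.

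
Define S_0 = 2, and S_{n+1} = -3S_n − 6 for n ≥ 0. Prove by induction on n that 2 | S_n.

Base case: S_0 = 2 = 2·1, so 2 | S_0.
Assume 2 | S_r, so S_r = 2t for some integer t.
Then S_{r+1} = -3S_r − 6 = -3·(2t) − 6 = 2(-3t − 3), so 2 | S_{r+1}.
By induction, 2 | S_n for all n ≥ 0.

2 | S_n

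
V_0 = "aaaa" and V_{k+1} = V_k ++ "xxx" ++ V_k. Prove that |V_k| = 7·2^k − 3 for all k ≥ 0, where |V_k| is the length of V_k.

Base case: |V_0| = 4, and 7·2^0 − 3 = 4.
Assume |V_r| = 7·2^r − 3.
Then |V_{r+1}| = |V_r| + 3 + |V_r| = 2|V_r| + 3 = 2(7·2^r − 3) + 3 = 7·2^{r+1} − 6 + 3 = 7·2^{r+1} − 3.
This completes the inductive step, so |V_k| = 7·2^k − 3 for all k ≥ 0.

|V_k| = 7·2^k − 3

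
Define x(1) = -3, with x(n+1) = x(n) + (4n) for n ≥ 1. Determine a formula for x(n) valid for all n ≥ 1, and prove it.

Claim: x(n) = 2n^2 − 2n − 3.

Base case: x(1) = -3, and 2·1^2 − 2·1 − 3 = -3.
Assume x(j) = 2j^2 − 2j − 3.
Then x(j+1) = x(j) + (4j) = (2j^2 − 2j − 3) + (4j) = 2j^2 + 2j − 3,
and 2·(j+1)^2 − 2·(j+1) − 3 = 2j^2 + 2j − 3.
By induction, x(n) = 2n^2 − 2n − 3 for all n ≥ 1.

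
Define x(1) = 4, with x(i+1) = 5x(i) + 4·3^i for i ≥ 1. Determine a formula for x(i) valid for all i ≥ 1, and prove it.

Claim: x(i) = 2·5^i − 2·3^i.

Base case: x(1) = 4, and 2·5^1 − 2·3^1 = 10 − 6 = 4.
Assume x(m) = 2·5^m − 2·3^m for some m ≥ 1.
Then x(m+1) = 5x(m) + 4·3^m = 5·(2·5^m − 2·3^m) + 4·3^m = 2·5^{m+1} − 10·3^m + 4·3^m = 2·5^{m+1} − 6·3^m = 2·5^{m+1} − 2·3^{m+1}.
Hence x(i) = 2·5^i − 2·3^i for every i ≥ 1, by induction.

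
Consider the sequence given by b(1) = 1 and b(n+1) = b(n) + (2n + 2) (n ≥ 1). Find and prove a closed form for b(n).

Claim: b(n) = n^2 + n − 1.

Base case: b(1) = 1, and 1^2 + 1 − 1 = 1.
Assume b(r) = r^2 + r − 1.
Then b(r+1) = b(r) + (2r + 2) = (r^2 + r − 1) + (2r + 2) = r^2 + 3r + 1,
and (r+1)^2 + (r+1) − 1 = r^2 + 3r + 1.
By induction, b(n) = n^2 + n − 1 for all n ≥ 1.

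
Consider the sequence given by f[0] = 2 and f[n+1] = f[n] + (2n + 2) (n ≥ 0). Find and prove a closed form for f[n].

Claim: f[n] = n^2 + n + 2.

Base case: f[0] = 2, and 0^2 + 0 + 2 = 2.
Assume f[k] = k^2 + k + 2.
Then f[k+1] = f[k] + (2k + 2) = (k^2 + k + 2) + (2k + 2) = k^2 + 3k + 4,
and (k+1)^2 + (k+1) + 2 = k^2 + 3k + 4.
By induction, f[n] = n^2 + n + 2 for all n ≥ 0.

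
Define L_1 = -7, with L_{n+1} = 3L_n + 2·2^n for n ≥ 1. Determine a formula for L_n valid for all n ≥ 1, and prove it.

Claim: L_n = -3^n − 2·2^n.

Base case: L_1 = -7, and -3^1 − 2·2^1 = -3 − 4 = -7.
Assume L_j = -3^j − 2·2^j for some j ≥ 1.
Then L_{j+1} = 3L_j + 2·2^j = 3·(-3^j − 2·2^j) + 2·2^j = -3^{j+1} − 6·2^j + 2·2^j = -3^{j+1} − 4·2^j = -3^{j+1} − 2·2^{j+1}.
This completes the inductive step, so L_n = -3^n − 2·2^n for all n ≥ 1.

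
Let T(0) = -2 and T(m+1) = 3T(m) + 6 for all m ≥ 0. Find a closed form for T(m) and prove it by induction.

Claim: T(m) = 3^m − 3.

Base case: T(0) = -2, and 3^0 − 3 = 1 − 3 = -2.
Assume T(j) = 3^j − 3 for some j ≥ 0.
Then T(j+1) = 3T(j) + 6 = 3·(3^j − 3) + 6 = 3^{j+1} − 9 + 6 = 3^{j+1} − 3.
This completes the inductive step, so T(m) = 3^m − 3 for all m ≥ 0.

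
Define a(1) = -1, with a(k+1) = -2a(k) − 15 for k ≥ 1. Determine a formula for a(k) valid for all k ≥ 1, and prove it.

Claim: a(k) = -2·(-2)^k − 5.

Base case: a(1) = -1, and -2·(-2)^1 − 5 = 4 − 5 = -1.
Assume a(j) = -2·(-2)^j − 5 for some j ≥ 1.
Then a(j+1) = -2a(j) − 15 = -2·(-2·(-2)^j − 5) − 15 = 4·(-2)^j + 10 − 15 = -2·(-2)^{j+1} − 5.
Hence a(k) = -2·(-2)^k − 5 for every k ≥ 1, by induction.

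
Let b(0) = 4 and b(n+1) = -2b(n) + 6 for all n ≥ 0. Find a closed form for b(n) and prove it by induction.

Claim: b(n) = 2·(-2)^n + 2.

Base case: b(0) = 4, and 2·(-2)^0 + 2 = 2 + 2 = 4.
Assume b(k) = 2·(-2)^k + 2 for some k ≥ 0.
Then b(k+1) = -2b(k) + 6 = -2·(2·(-2)^k + 2) + 6 = -4·(-2)^k − 4 + 6 = 2·(-2)^{k+1} + 2.
By induction, b(n) = 2·(-2)^n + 2 for all n ≥ 0.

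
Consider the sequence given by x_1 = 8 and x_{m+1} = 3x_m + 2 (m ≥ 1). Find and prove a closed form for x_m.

Claim: x_m = 3^{m+1} − 1.

Base case: x_1 = 8, and 3^{1+1} − 1 = 9 − 1 = 8.
Assume x_r = 3^{r+1} − 1 for some r ≥ 1.
Then x_{r+1} = 3x_r + 2 = 3·(3^{r+1} − 1) + 2 = 3^{r+2} − 3 + 2 = 3^{r+2} − 1.
So the formula holds for r+1, and by induction x_m = 3^{m+1} − 1 for all m ≥ 1.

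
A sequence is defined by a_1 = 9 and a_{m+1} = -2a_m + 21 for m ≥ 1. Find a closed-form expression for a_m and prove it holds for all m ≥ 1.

Claim: a_m = -(-2)^m + 7.

Base case: a_1 = 9, and -(-2)^1 + 7 = 2 + 7 = 9.
Assume a_k = -(-2)^k + 7 for some k ≥ 1.
Then a_{k+1} = -2a_k + 21 = -2·(-(-2)^k + 7) + 21 = 2·(-2)^k − 14 + 21 = -(-2)^{k+1} + 7.
So the formula holds for k+1, and by induction a_m = -(-2)^m + 7 for all m ≥ 1.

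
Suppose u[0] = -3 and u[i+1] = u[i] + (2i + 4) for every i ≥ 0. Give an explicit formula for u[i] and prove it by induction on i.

Claim: u[i] = i^2 + 3i − 3.

Base case: u[0] = -3, and 0^2 + 3·0 − 3 = -3.
Assume u[j] = j^2 + 3j − 3.
Then u[j+1] = u[j] + (2j + 4) = (j^2 + 3j − 3) + (2j + 4) = j^2 + 5j + 1,
and (j+1)^2 + 3·(j+1) − 3 = j^2 + 5j + 1.
Hence u[i] = i^2 + 3i − 3 for every i ≥ 0, by induction.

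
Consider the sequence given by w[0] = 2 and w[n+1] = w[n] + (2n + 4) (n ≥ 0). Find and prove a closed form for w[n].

Claim: w[n] = n^2 + 3n + 2.

Base case: w[0] = 2, and 0^2 + 3·0 + 2 = 2.
Assume w[j] = j^2 + 3j + 2.
Then w[j+1] = w[j] + (2j + 4) = (j^2 + 3j + 2) + (2j + 4) = j^2 + 5j + 6,
and (j+1)^2 + 3·(j+1) + 2 = j^2 + 5j + 6.
Hence w[n] = n^2 + 3n + 2 for every n ≥ 0, by induction.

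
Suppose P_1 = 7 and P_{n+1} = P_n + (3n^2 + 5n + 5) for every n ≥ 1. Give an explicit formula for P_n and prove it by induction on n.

Claim: P_n = n^3 + n^2 + 3n + 2.

Base case: P_1 = 7, and 1^3 + 1^2 + 3·1 + 2 = 7.
Assume P_r = r^3 + r^2 + 3r + 2.
Then P_{r+1} = P_r + (3r^2 + 5r + 5) = (r^3 + r^2 + 3r + 2) + (3r^2 + 5r + 5) = r^3 + 4r^2 + 8r + 7,
and (r+1)^3 + (r+1)^2 + 3·(r+1) + 2 = r^3 + 4r^2 + 8r + 7.
This completes the inductive step, so P_n = n^3 + n^2 + 3n + 2 for all n ≥ 1.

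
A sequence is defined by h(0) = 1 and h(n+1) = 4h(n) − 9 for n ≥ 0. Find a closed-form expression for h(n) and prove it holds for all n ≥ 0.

Claim: h(n) = -2·4^n + 3.

Base case: h(0) = 1, and -2·4^0 + 3 = -2 + 3 = 1.
Assume h(j) = -2·4^j + 3 for some j ≥ 0.
Then h(j+1) = 4h(j) − 9 = 4·(-2·4^j + 3) − 9 = -8·4^j + 12 − 9 = -2·4^{j+1} + 3.
So the formula holds for j+1, and by induction h(n) = -2·4^n + 3 for all n ≥ 0.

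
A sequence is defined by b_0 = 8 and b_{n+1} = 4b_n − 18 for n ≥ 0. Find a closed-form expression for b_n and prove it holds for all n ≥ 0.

Claim: b_n = 2·4^n + 6.

Base case: b_0 = 8, and 2·4^0 + 6 = 2 + 6 = 8.
Assume b_j = 2·4^j + 6 for some j ≥ 0.
Then b_{j+1} = 4b_j − 18 = 4·(2·4^j + 6) − 18 = 8·4^j + 24 − 18 = 2·4^{j+1} + 6.
By induction, b_n = 2·4^n + 6 for all n ≥ 0.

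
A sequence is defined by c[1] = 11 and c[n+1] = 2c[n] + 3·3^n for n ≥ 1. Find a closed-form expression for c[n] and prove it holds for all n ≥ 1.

Claim: c[n] = 2^n + 3·3^n.

Base case: c[1] = 11, and 2^1 + 3·3^1 = 2 + 9 = 11.
Assume c[j] = 2^j + 3·3^j for some j ≥ 1.
Then c[j+1] = 2c[j] + 3·3^j = 2·(2^j + 3·3^j) + 3·3^j = 2^{j+1} + 6·3^j + 3·3^j = 2^{j+1} + 9·3^j = 2^{j+1} + 3·3^{j+1}.
By induction, c[n] = 2^n + 3·3^n for all n ≥ 1.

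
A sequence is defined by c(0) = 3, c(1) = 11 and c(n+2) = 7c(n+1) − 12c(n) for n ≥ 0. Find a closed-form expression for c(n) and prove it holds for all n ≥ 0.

Claim: c(n) = 3^n + 2·4^n.

Base cases: c(0) = 3 and 3^0 + 2·4^0 = 3; c(1) = 11 and 3^1 + 2·4^1 = 11.
Assume c(i) = 3^i + 2·4^i for all 0 ≤ i ≤ j, where j ≥ 1.
Then c(j+1) = 7c(j) − 12c(j−1) = 7·(3^j + 2·4^j) − 12·(3^{j−1} + 2·4^{j−1}) = (7·3 − 12)3^{j−1} + 2·(7·4 − 12)4^{j−1} = 9·3^{j−1} + 32·4^{j−1} = 3^{j+1} + 2·4^{j+1}.
This completes the inductive step, so c(n) = 3^n + 2·4^n for all n ≥ 0.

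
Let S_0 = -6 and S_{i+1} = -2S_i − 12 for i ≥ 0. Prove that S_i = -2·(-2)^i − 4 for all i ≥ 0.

Base case: S_0 = -6, and -2·(-2)^0 − 4 = -2 − 4 = -6.
Assume S_m = -2·(-2)^m − 4 for some m ≥ 0.
Then S_{m+1} = -2S_m − 12 = -2·(-2·(-2)^m − 4) − 12 = 4·(-2)^m + 8 − 12 = -2·(-2)^{m+1} − 4.
Hence S_i = -2·(-2)^i − 4 for every i ≥ 0, by induction.

S_i = -2·(-2)^i − 4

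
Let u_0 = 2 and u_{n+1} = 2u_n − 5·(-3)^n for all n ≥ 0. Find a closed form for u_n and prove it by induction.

Claim: u_n = 2^n + (-3)^n.

Base case: u_0 = 2, and 2^0 + (-3)^0 = 1 + 1 = 2.
Assume u_j = 2^j + (-3)^j for some j ≥ 0.
Then u_{j+1} = 2u_j − 5·(-3)^j = 2·(2^j + (-3)^j) − 5·(-3)^j = 2^{j+1} + 2·(-3)^j − 5·(-3)^j = 2^{j+1} − 3·(-3)^j = 2^{j+1} + (-3)^{j+1}.
This completes the inductive step, so u_n = 2^n + (-3)^n for all n ≥ 0.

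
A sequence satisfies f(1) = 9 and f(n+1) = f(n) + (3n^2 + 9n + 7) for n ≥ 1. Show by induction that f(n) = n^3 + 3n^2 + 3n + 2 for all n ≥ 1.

Base case: f(1) = 9, and 1^3 + 3·1^2 + 3·1 + 2 = 9.
Assume f(k) = k^3 + 3k^2 + 3k + 2.
Then f(k+1) = f(k) + (3k^2 + 9k + 7) = (k^3 + 3k^2 + 3k + 2) + (3k^2 + 9k + 7) = k^3 + 6k^2 + 12k + 9,
and (k+1)^3 + 3·(k+1)^2 + 3·(k+1) + 2 = k^3 + 6k^2 + 12k + 9.
By induction, f(n) = n^3 + 3n^2 + 3n + 2 for all n ≥ 1.

f(n) = n^3 + 3n^2 + 3n + 2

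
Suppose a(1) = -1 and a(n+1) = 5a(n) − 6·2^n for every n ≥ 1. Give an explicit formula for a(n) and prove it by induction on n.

Claim: a(n) = -5^n + 2·2^n.

Base case: a(1) = -1, and -5^1 + 2·2^1 = -5 + 4 = -1.
Assume a(r) = -5^r + 2·2^r for some r ≥ 1.
Then a(r+1) = 5a(r) − 6·2^r = 5·(-5^r + 2·2^r) − 6·2^r = -5^{r+1} + 10·2^r − 6·2^r = -5^{r+1} + 4·2^r = -5^{r+1} + 2·2^{r+1}.
This completes the inductive step, so a(n) = -5^n + 2·2^n for all n ≥ 1.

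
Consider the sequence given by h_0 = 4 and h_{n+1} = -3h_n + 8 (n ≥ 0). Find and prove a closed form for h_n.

Claim: h_n = 2·(-3)^n + 2.

Base case: h_0 = 4, and 2·(-3)^0 + 2 = 2 + 2 = 4.
Assume h_m = 2·(-3)^m + 2 for some m ≥ 0.
Then h_{m+1} = -3h_m + 8 = -3·(2·(-3)^m + 2) + 8 = -6·(-3)^m − 6 + 8 = 2·(-3)^{m+1} + 2.
So the formula holds for m+1, and by induction h_n = 2·(-3)^n + 2 for all n ≥ 0.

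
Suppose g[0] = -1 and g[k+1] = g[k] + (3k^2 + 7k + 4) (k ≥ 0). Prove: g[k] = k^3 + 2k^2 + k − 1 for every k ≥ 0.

Base case: g[0] = -1, and 0^3 + 2·0^2 + 0 − 1 = -1.
Assume g[m] = m^3 + 2m^2 + m − 1.
Then g[m+1] = g[m] + (3m^2 + 7m + 4) = (m^3 + 2m^2 + m − 1) + (3m^2 + 7m + 4) = m^3 + 5m^2 + 8m + 3,
and (m+1)^3 + 2·(m+1)^2 + (m+1) − 1 = m^3 + 5m^2 + 8m + 3.
Hence g[k] = k^3 + 2k^2 + k − 1 for every k ≥ 0, by induction.

g[k] = k^3 + 2k^2 + k − 1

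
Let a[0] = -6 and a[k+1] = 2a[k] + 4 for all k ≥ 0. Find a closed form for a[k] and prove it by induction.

Claim: a[k] = -2^{k+1} − 4.

Base case: a[0] = -6, and -2^{0+1} − 4 = -2 − 4 = -6.
Assume a[m] = -2^{m+1} − 4 for some m ≥ 0.
Then a[m+1] = 2a[m] + 4 = 2·(-2^{m+1} − 4) + 4 = -2^{m+2} − 8 + 4 = -2^{m+2} − 4.
Hence a[k] = -2^{k+1} − 4 for every k ≥ 0, by induction.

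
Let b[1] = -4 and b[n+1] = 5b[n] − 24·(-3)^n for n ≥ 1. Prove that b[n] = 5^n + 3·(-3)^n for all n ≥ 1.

Base case: b[1] = -4, and 5^1 + 3·(-3)^1 = 5 − 9 = -4.
Assume b[j] = 5^j + 3·(-3)^j for some j ≥ 1.
Then b[j+1] = 5b[j] − 24·(-3)^j = 5·(5^j + 3·(-3)^j) − 24·(-3)^j = 5^{j+1} + 15·(-3)^j − 24·(-3)^j = 5^{j+1} − 9·(-3)^j = 5^{j+1} + 3·(-3)^{j+1}.
This completes the inductive step, so b[n] = 5^n + 3·(-3)^n for all n ≥ 1.

b[n] = 5^n + 3·(-3)^n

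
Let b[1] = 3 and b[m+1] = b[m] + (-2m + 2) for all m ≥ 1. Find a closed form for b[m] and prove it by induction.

Claim: b[m] = -m^2 + 3m + 1.

Base case: b[1] = 3, and -1^2 + 3·1 + 1 = 3.
Assume b[r] = -r^2 + 3r + 1.
Then b[r+1] = b[r] + (-2r + 2) = (-r^2 + 3r + 1) + (-2r + 2) = -r^2 + r + 3,
and -(r+1)^2 + 3·(r+1) + 1 = -r^2 + r + 3.
This completes the inductive step, so b[m] = -m^2 + 3m + 1 for all m ≥ 1.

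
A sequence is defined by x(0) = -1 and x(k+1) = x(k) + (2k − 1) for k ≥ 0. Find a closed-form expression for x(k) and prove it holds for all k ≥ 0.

Claim: x(k) = k^2 − 2k − 1.

Base case: x(0) = -1, and 0^2 − 2·0 − 1 = -1.
Assume x(r) = r^2 − 2r − 1.
Then x(r+1) = x(r) + (2r − 1) = (r^2 − 2r − 1) + (2r − 1) = r^2 − 2,
and (r+1)^2 − 2·(r+1) − 1 = r^2 − 2.
This completes the inductive step, so x(k) = k^2 − 2k − 1 for all k ≥ 0.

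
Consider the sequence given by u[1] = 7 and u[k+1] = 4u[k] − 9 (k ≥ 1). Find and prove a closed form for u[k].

Claim: u[k] = 4^k + 3.

Base case: u[1] = 7, and 4^1 + 3 = 4 + 3 = 7.
Assume u[m] = 4^m + 3 for some m ≥ 1.
Then u[m+1] = 4u[m] − 9 = 4·(4^m + 3) − 9 = 4^{m+1} + 12 − 9 = 4^{m+1} + 3.
This completes the inductive step, so u[k] = 4^k + 3 for all k ≥ 1.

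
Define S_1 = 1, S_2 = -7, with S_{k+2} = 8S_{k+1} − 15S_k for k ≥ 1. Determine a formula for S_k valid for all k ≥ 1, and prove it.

Claim: S_k = 2·3^k − 5^k.

Base cases: S_1 = 1 and 2·3^1 − 5^1 = 1; S_2 = -7 and 2·3^2 − 5^2 = -7.
Assume S_j = 2·3^j − 5^j for all 1 ≤ j ≤ r, where r ≥ 2.
Then S_{r+1} = 8S_r − 15S_{r−1} = 8·(2·3^r − 5^r) − 15·(2·3^{r−1} − 5^{r−1}) = 2·(8·3 − 15)3^{r−1} − (8·5 − 15)5^{r−1} = 18·3^{r−1} − 25·5^{r−1} = 2·3^{r+1} − 5^{r+1}.
This completes the inductive step, so S_k = 2·3^k − 5^k for all k ≥ 1.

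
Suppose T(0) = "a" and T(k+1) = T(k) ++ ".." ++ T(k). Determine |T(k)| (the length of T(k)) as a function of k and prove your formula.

Claim: |T(k)| = 3·2^k − 2.

Base case: |T(0)| = 1, and 3·2^0 − 2 = 1.
Assume |T(r)| = 3·2^r − 2.
Then |T(r+1)| = |T(r)| + 2 + |T(r)| = 2|T(r)| + 2 = 2(3·2^r − 2) + 2 = 3·2^{r+1} − 4 + 2 = 3·2^{r+1} − 2.
So the formula holds for r+1, and by induction |T(k)| = 3·2^k − 2 for all k ≥ 0.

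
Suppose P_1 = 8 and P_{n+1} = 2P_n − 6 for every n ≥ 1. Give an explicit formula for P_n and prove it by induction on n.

Claim: P_n = 2^n + 6.

Base case: P_1 = 8, and 2^1 + 6 = 2 + 6 = 8.
Assume P_j = 2^j + 6 for some j ≥ 1.
Then P_{j+1} = 2P_j − 6 = 2·(2^j + 6) − 6 = 2^{j+1} + 12 − 6 = 2^{j+1} + 6.
So the formula holds for j+1, and by induction P_n = 2^n + 6 for all n ≥ 1.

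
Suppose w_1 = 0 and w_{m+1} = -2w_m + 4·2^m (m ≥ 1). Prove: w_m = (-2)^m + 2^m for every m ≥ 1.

Base case: w_1 = 0, and (-2)^1 + 2^1 = -2 + 2 = 0.
Assume w_j = (-2)^j + 2^j for some j ≥ 1.
Then w_{j+1} = -2w_j + 4·2^j = -2·((-2)^j + 2^j) + 4·2^j = (-2)^{j+1} − 2·2^j + 4·2^j = (-2)^{j+1} + 2·2^j = (-2)^{j+1} + 2^{j+1}.
This completes the inductive step, so w_m = (-2)^m + 2^m for all m ≥ 1.

w_m = (-2)^m + 2^m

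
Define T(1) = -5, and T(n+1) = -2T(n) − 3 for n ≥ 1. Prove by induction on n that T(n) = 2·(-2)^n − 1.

Base case: T(1) = -5, and 2·(-2)^1 − 1 = -4 − 1 = -5.
Assume T(m) = 2·(-2)^m − 1 for some m ≥ 1.
Then T(m+1) = -2T(m) − 3 = -2·(2·(-2)^m − 1) − 3 = -4·(-2)^m + 2 − 3 = 2·(-2)^{m+1} − 1.
So the formula holds for m+1, and by induction T(n) = 2·(-2)^n − 1 for all n ≥ 1.

T(n) = 2·(-2)^n − 1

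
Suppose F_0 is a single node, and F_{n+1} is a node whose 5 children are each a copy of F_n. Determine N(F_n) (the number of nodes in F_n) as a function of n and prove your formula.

Claim: N(F_n) = (5^{n+1} − 1)/4.

Base case: N(F_0) = 1, and (5^{0+1} − 1)/4 = 1.
Assume N(F_r) = (5^{r+1} − 1)/4.
Then N(F_{r+1}) = 1 + 5N(F_r) = 1 + 5·(5^{r+1} − 1)/4 = 1 + (5^{r+2} − 5)/4 = (4 + 5^{r+2} − 5)/4 = (5^{r+2} − 1)/4.
By induction, N(F_n) = (5^{n+1} − 1)/4 for all n ≥ 0.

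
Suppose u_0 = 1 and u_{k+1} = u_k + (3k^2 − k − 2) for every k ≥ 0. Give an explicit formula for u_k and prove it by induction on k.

Claim: u_k = k^3 − 2k^2 − k + 1.

Base case: u_0 = 1, and 0^3 − 2·0^2 − 0 + 1 = 1.
Assume u_m = m^3 − 2m^2 − m + 1.
Then u_{m+1} = u_m + (3m^2 − m − 2) = (m^3 − 2m^2 − m + 1) + (3m^2 − m − 2) = m^3 + m^2 − 2m − 1,
and (m+1)^3 − 2·(m+1)^2 − (m+1) + 1 = m^3 + m^2 − 2m − 1.
Hence u_k = k^3 − 2k^2 − k + 1 for every k ≥ 0, by induction.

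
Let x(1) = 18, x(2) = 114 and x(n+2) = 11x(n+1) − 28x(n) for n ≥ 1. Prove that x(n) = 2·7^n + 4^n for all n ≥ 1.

Base cases: x(1) = 18 and 2·7^1 + 4^1 = 18; x(2) = 114 and 2·7^2 + 4^2 = 114.
Assume x(i) = 2·7^i + 4^i for all 1 ≤ i ≤ j, where j ≥ 2.
Then x(j+1) = 11x(j) − 28x(j−1) = 11·(2·7^j + 4^j) − 28·(2·7^{j−1} + 4^{j−1}) = 2·(11·7 − 28)7^{j−1} + (11·4 − 28)4^{j−1} = 98·7^{j−1} + 16·4^{j−1} = 2·7^{j+1} + 4^{j+1}.
Hence x(n) = 2·7^n + 4^n for every n ≥ 1, by strong induction.

x(n) = 2·7^n + 4^n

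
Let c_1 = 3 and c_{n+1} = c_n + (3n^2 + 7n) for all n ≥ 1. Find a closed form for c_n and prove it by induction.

Claim: c_n = n^3 + 2n^2 − 3n + 3.

Base case: c_1 = 3, and 1^3 + 2·1^2 − 3·1 + 3 = 3.
Assume c_j = j^3 + 2j^2 − 3j + 3.
Then c_{j+1} = c_j + (3j^2 + 7j) = (j^3 + 2j^2 − 3j + 3) + (3j^2 + 7j) = j^3 + 5j^2 + 4j + 3,
and (j+1)^3 + 2·(j+1)^2 − 3·(j+1) + 3 = j^3 + 5j^2 + 4j + 3.
Hence c_n = n^3 + 2n^2 − 3n + 3 for every n ≥ 1, by induction.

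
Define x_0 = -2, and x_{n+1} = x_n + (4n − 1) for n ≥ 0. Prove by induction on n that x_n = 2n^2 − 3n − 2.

Base case: x_0 = -2, and 2·0^2 − 3·0 − 2 = -2.
Assume x_m = 2m^2 − 3m − 2.
Then x_{m+1} = x_m + (4m − 1) = (2m^2 − 3m − 2) + (4m − 1) = 2m^2 + m − 3,
and 2·(m+1)^2 − 3·(m+1) − 2 = 2m^2 + m − 3.
Hence x_n = 2n^2 − 3n − 2 for every n ≥ 0, by induction.

x_n = 2n^2 − 3n − 2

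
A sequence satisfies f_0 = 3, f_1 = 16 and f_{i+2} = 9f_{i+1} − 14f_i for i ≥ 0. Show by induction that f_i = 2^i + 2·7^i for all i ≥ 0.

Base cases: f_0 = 3 and 2^0 + 2·7^0 = 3; f_1 = 16 and 2^1 + 2·7^1 = 16.
Assume f_j = 2^j + 2·7^j for all 0 ≤ j ≤ k, where k ≥ 1.
Then f_{k+1} = 9f_k − 14f_{k−1} = 9·(2^k + 2·7^k) − 14·(2^{k−1} + 2·7^{k−1}) = (9·2 − 14)2^{k−1} + 2·(9·7 − 14)7^{k−1} = 4·2^{k−1} + 98·7^{k−1} = 2^{k+1} + 2·7^{k+1}.
By strong induction, f_i = 2^i + 2·7^i for all i ≥ 0.

f_i = 2^i + 2·7^i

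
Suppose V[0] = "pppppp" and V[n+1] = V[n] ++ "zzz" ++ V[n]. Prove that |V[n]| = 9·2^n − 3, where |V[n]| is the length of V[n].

Base case: |V[0]| = 6, and 9·2^0 − 3 = 6.
Assume |V[k]| = 9·2^k − 3.
Then |V[k+1]| = |V[k]| + 3 + |V[k]| = 2|V[k]| + 3 = 2(9·2^k − 3) + 3 = 9·2^{k+1} − 6 + 3 = 9·2^{k+1} − 3.
This completes the inductive step, so |V[n]| = 9·2^n − 3 for all n ≥ 0.

|V[n]| = 9·2^n − 3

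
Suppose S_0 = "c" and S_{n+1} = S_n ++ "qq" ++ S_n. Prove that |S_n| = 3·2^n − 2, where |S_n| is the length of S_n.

Base case: |S_0| = 1, and 3·2^0 − 2 = 1.
Assume |S_k| = 3·2^k − 2.
Then |S_{k+1}| = |S_k| + 2 + |S_k| = 2|S_k| + 2 = 2(3·2^k − 2) + 2 = 3·2^{k+1} − 4 + 2 = 3·2^{k+1} − 2.
This completes the inductive step, so |S_n| = 3·2^n − 2 for all n ≥ 0.

|S_n| = 3·2^n − 2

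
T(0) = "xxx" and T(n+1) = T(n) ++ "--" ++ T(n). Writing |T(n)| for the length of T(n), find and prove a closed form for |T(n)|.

Claim: |T(n)| = 5·2^n − 2.

Base case: |T(0)| = 3, and 5·2^0 − 2 = 3.
Assume |T(m)| = 5·2^m − 2.
Then |T(m+1)| = |T(m)| + 2 + |T(m)| = 2|T(m)| + 2 = 2(5·2^m − 2) + 2 = 5·2^{m+1} − 4 + 2 = 5·2^{m+1} − 2.
Hence |T(n)| = 5·2^n − 2 for every n ≥ 0, by induction.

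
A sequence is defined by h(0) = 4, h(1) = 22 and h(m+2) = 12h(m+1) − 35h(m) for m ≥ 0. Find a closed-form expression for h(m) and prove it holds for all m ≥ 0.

Claim: h(m) = 3·5^m + 7^m.

Base cases: h(0) = 4 and 3·5^0 + 7^0 = 4; h(1) = 22 and 3·5^1 + 7^1 = 22.
Assume h(i) = 3·5^i + 7^i for all 0 ≤ i ≤ j, where j ≥ 1.
Then h(j+1) = 12h(j) − 35h(j−1) = 12·(3·5^j + 7^j) − 35·(3·5^{j−1} + 7^{j−1}) = 3·(12·5 − 35)5^{j−1} + (12·7 − 35)7^{j−1} = 75·5^{j−1} + 49·7^{j−1} = 3·5^{j+1} + 7^{j+1}.
This completes the inductive step, so h(m) = 3·5^m + 7^m for all m ≥ 0.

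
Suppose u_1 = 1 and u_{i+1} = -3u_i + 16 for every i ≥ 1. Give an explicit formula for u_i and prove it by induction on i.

Claim: u_i = (-3)^i + 4.

Base case: u_1 = 1, and (-3)^1 + 4 = -3 + 4 = 1.
Assume u_k = (-3)^k + 4 for some k ≥ 1.
Then u_{k+1} = -3u_k + 16 = -3·((-3)^k + 4) + 16 = -3·(-3)^k − 12 + 16 = (-3)^{k+1} + 4.
Hence u_i = (-3)^i + 4 for every i ≥ 1, by induction.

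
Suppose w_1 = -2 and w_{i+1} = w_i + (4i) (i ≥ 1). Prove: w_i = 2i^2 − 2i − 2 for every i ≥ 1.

Base case: w_1 = -2, and 2·1^2 − 2·1 − 2 = -2.
Assume w_k = 2k^2 − 2k − 2.
Then w_{k+1} = w_k + (4k) = (2k^2 − 2k − 2) + (4k) = 2k^2 + 2k − 2,
and 2·(k+1)^2 − 2·(k+1) − 2 = 2k^2 + 2k − 2.
Hence w_i = 2i^2 − 2i − 2 for every i ≥ 1, by induction.

w_i = 2i^2 − 2i − 2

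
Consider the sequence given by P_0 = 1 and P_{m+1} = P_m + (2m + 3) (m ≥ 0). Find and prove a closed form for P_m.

Claim: P_m = m^2 + 2m + 1.

Base case: P_0 = 1, and 0^2 + 2·0 + 1 = 1.
Assume P_k = k^2 + 2k + 1.
Then P_{k+1} = P_k + (2k + 3) = (k^2 + 2k + 1) + (2k + 3) = k^2 + 4k + 4,
and (k+1)^2 + 2·(k+1) + 1 = k^2 + 4k + 4.
Hence P_m = m^2 + 2m + 1 for every m ≥ 0, by induction.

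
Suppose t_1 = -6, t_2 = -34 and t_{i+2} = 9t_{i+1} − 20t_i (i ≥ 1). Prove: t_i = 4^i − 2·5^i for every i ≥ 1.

Base cases: t_1 = -6 and 4^1 − 2·5^1 = -6; t_2 = -34 and 4^2 − 2·5^2 = -34.
Assume t_j = 4^j − 2·5^j for all 1 ≤ j ≤ m, where m ≥ 2.
Then t_{m+1} = 9t_m − 20t_{m−1} = 9·(4^m − 2·5^m) − 20·(4^{m−1} − 2·5^{m−1}) = (9·4 − 20)4^{m−1} − 2·(9·5 − 20)5^{m−1} = 16·4^{m−1} − 50·5^{m−1} = 4^{m+1} − 2·5^{m+1}.
So the formula holds for m+1, and by strong induction t_i = 4^i − 2·5^i for all i ≥ 1.

t_i = 4^i − 2·5^i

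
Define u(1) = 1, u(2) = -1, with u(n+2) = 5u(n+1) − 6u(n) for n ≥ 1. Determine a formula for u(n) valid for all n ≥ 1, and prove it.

Claim: u(n) = -3^n + 2·2^n.

Base cases: u(1) = 1 and -3^1 + 2·2^1 = 1; u(2) = -1 and -3^2 + 2·2^2 = -1.
Assume u(j) = -3^j + 2·2^j for all 1 ≤ j ≤ m, where m ≥ 2.
Then u(m+1) = 5u(m) − 6u(m−1) = 5·(-3^m + 2·2^m) − 6·(-3^{m−1} + 2·2^{m−1}) = -(5·3 − 6)3^{m−1} + 2·(5·2 − 6)2^{m−1} = -9·3^{m−1} + 8·2^{m−1} = -3^{m+1} + 2·2^{m+1}.
Hence u(n) = -3^n + 2·2^n for every n ≥ 1, by strong induction.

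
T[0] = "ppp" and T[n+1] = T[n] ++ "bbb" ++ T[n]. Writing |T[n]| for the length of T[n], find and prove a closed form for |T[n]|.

Claim: |T[n]| = 6·2^n − 3.

Base case: |T[0]| = 3, and 6·2^0 − 3 = 3.
Assume |T[j]| = 6·2^j − 3.
Then |T[j+1]| = |T[j]| + 3 + |T[j]| = 2|T[j]| + 3 = 2(6·2^j − 3) + 3 = 6·2^{j+1} − 6 + 3 = 6·2^{j+1} − 3.
Hence |T[n]| = 6·2^n − 3 for every n ≥ 0, by induction.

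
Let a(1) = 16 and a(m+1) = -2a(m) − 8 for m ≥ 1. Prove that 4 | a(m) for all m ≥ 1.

Base case: a(1) = 16 = 4·4, so 4 | a(1).
Assume 4 | a(r), so a(r) = 4t for some integer t.
Then a(r+1) = -2a(r) − 8 = -2·(4t) − 8 = 4(-2t − 2), so 4 | a(r+1).
Hence 4 | a(m) for every m ≥ 1, by induction.

4 | a(m)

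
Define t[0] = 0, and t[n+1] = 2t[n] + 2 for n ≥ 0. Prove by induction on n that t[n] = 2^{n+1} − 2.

Base case: t[0] = 0, and 2^{0+1} − 2 = 2 − 2 = 0.
Assume t[j] = 2^{j+1} − 2 for some j ≥ 0.
Then t[j+1] = 2t[j] + 2 = 2·(2^{j+1} − 2) + 2 = 2^{j+2} − 4 + 2 = 2^{j+2} − 2.
Hence t[n] = 2^{n+1} − 2 for every n ≥ 0, by induction.

t[n] = 2^{n+1} − 2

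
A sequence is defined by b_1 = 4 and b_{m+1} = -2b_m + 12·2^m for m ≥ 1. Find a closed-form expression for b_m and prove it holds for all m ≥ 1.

Claim: b_m = (-2)^m + 3·2^m.

Base case: b_1 = 4, and (-2)^1 + 3·2^1 = -2 + 6 = 4.
Assume b_j = (-2)^j + 3·2^j for some j ≥ 1.
Then b_{j+1} = -2b_j + 12·2^j = -2·((-2)^j + 3·2^j) + 12·2^j = (-2)^{j+1} − 6·2^j + 12·2^j = (-2)^{j+1} + 6·2^j = (-2)^{j+1} + 3·2^{j+1}.
Hence b_m = (-2)^m + 3·2^m for every m ≥ 1, by induction.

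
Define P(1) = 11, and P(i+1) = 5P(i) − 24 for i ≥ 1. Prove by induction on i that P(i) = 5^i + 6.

Base case: P(1) = 11, and 5^1 + 6 = 5 + 6 = 11.
Assume P(k) = 5^k + 6 for some k ≥ 1.
Then P(k+1) = 5P(k) − 24 = 5·(5^k + 6) − 24 = 5^{k+1} + 30 − 24 = 5^{k+1} + 6.
By induction, P(i) = 5^i + 6 for all i ≥ 1.

P(i) = 5^i + 6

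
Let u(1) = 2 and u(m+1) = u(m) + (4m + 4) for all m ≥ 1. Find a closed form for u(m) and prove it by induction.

Claim: u(m) = 2m^2 + 2m − 2.

Base case: u(1) = 2, and 2·1^2 + 2·1 − 2 = 2.
Assume u(k) = 2k^2 + 2k − 2.
Then u(k+1) = u(k) + (4k + 4) = (2k^2 + 2k − 2) + (4k + 4) = 2k^2 + 6k + 2,
and 2·(k+1)^2 + 2·(k+1) − 2 = 2k^2 + 6k + 2.
This completes the inductive step, so u(m) = 2m^2 + 2m − 2 for all m ≥ 1.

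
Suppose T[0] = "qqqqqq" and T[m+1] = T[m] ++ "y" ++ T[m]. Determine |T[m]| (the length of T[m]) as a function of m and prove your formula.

Claim: |T[m]| = 7·2^m − 1.

Base case: |T[0]| = 6, and 7·2^0 − 1 = 6.
Assume |T[k]| = 7·2^k − 1.
Then |T[k+1]| = |T[k]| + 1 + |T[k]| = 2|T[k]| + 1 = 2(7·2^k − 1) + 1 = 7·2^{k+1} − 2 + 1 = 7·2^{k+1} − 1.
This completes the inductive step, so |T[m]| = 7·2^m − 1 for all m ≥ 0.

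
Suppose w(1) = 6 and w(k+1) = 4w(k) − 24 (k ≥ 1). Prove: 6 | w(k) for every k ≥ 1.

Base case: w(1) = 6 = 6·1, so 6 | w(1).
Assume 6 | w(j), so w(j) = 6t for some integer t.
Then w(j+1) = 4w(j) − 24 = 4·(6t) − 24 = 6(4t − 4), so 6 | w(j+1).
Hence 6 | w(k) for every k ≥ 1, by induction.

6 | w(k)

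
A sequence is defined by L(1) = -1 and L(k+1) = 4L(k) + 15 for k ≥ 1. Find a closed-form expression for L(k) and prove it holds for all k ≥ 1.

Claim: L(k) = 4^k − 5.

Base case: L(1) = -1, and 4^1 − 5 = 4 − 5 = -1.
Assume L(r) = 4^r − 5 for some r ≥ 1.
Then L(r+1) = 4L(r) + 15 = 4·(4^r − 5) + 15 = 4^{r+1} − 20 + 15 = 4^{r+1} − 5.
By induction, L(k) = 4^k − 5 for all k ≥ 1.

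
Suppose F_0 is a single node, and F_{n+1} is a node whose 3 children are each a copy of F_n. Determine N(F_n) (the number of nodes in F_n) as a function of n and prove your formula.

Claim: N(F_n) = (3^{n+1} − 1)/2.

Base case: N(F_0) = 1, and (3^{0+1} − 1)/2 = 1.
Assume N(F_j) = (3^{j+1} − 1)/2.
Then N(F_{j+1}) = 1 + 3N(F_j) = 1 + 3·(3^{j+1} − 1)/2 = 1 + (3^{j+2} − 3)/2 = (2 + 3^{j+2} − 3)/2 = (3^{j+2} − 1)/2.
So the formula holds for j+1, and by induction N(F_n) = (3^{n+1} − 1)/2 for all n ≥ 0.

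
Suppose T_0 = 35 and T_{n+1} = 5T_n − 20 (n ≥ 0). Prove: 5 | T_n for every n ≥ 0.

Base case: T_0 = 35 = 5·7, so 5 | T_0.
Assume 5 | T_j, so T_j = 5t for some integer t.
Then T_{j+1} = 5T_j − 20 = 5·(5t) − 20 = 5(5t − 4), so 5 | T_{j+1}.
Hence 5 | T_n for every n ≥ 0, by induction.

5 | T_n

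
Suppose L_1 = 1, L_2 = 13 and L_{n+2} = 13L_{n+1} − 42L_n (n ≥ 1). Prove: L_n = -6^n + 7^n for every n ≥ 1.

Base cases: L_1 = 1 and -6^1 + 7^1 = 1; L_2 = 13 and -6^2 + 7^2 = 13.
Assume L_j = -6^j + 7^j for all 1 ≤ j ≤ k, where k ≥ 2.
Then L_{k+1} = 13L_k − 42L_{k−1} = 13·(-6^k + 7^k) − 42·(-6^{k−1} + 7^{k−1}) = -(13·6 − 42)6^{k−1} + (13·7 − 42)7^{k−1} = -36·6^{k−1} + 49·7^{k−1} = -6^{k+1} + 7^{k+1}.
Hence L_n = -6^n + 7^n for every n ≥ 1, by strong induction.

L_n = -6^n + 7^n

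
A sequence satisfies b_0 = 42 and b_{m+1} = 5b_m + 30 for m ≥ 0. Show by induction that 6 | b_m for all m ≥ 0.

Base case: b_0 = 42 = 6·7, so 6 | b_0.
Assume 6 | b_k, so b_k = 6t for some integer t.
Then b_{k+1} = 5b_k + 30 = 5·(6t) + 30 = 6(5t + 5), so 6 | b_{k+1}.
Hence 6 | b_m for every m ≥ 0, by induction.

6 | b_m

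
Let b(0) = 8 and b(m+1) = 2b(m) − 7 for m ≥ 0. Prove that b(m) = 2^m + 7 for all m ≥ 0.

Base case: b(0) = 8, and 2^0 + 7 = 1 + 7 = 8.
Assume b(r) = 2^r + 7 for some r ≥ 0.
Then b(r+1) = 2b(r) − 7 = 2·(2^r + 7) − 7 = 2^{r+1} + 14 − 7 = 2^{r+1} + 7.
Hence b(m) = 2^m + 7 for every m ≥ 0, by induction.

b(m) = 2^m + 7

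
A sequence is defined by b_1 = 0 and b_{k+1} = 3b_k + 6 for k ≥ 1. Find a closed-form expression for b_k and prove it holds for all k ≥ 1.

Claim: b_k = 3^k − 3.

Base case: b_1 = 0, and 3^1 − 3 = 3 − 3 = 0.
Assume b_m = 3^m − 3 for some m ≥ 1.
Then b_{m+1} = 3b_m + 6 = 3·(3^m − 3) + 6 = 3^{m+1} − 9 + 6 = 3^{m+1} − 3.
This completes the inductive step, so b_k = 3^k − 3 for all k ≥ 1.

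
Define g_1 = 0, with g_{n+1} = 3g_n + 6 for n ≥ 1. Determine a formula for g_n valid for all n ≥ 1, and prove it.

Claim: g_n = 3^n − 3.

Base case: g_1 = 0, and 3^1 − 3 = 3 − 3 = 0.
Assume g_r = 3^r − 3 for some r ≥ 1.
Then g_{r+1} = 3g_r + 6 = 3·(3^r − 3) + 6 = 3^{r+1} − 9 + 6 = 3^{r+1} − 3.
So the formula holds for r+1, and by induction g_n = 3^n − 3 for all n ≥ 1.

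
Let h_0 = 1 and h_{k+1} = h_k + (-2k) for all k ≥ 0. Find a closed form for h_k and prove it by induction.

Claim: h_k = -k^2 + k + 1.

Base case: h_0 = 1, and -0^2 + 0 + 1 = 1.
Assume h_m = -m^2 + m + 1.
Then h_{m+1} = h_m + (-2m) = (-m^2 + m + 1) + (-2m) = -m^2 − m + 1,
and -(m+1)^2 + (m+1) + 1 = -m^2 − m + 1.
By induction, h_k = -k^2 + k + 1 for all k ≥ 0.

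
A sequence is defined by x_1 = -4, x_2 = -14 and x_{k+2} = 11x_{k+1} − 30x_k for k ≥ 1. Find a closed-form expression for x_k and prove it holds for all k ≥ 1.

Claim: x_k = 6^k − 2·5^k.

Base cases: x_1 = -4 and 6^1 − 2·5^1 = -4; x_2 = -14 and 6^2 − 2·5^2 = -14.
Assume x_j = 6^j − 2·5^j for all 1 ≤ j ≤ m, where m ≥ 2.
Then x_{m+1} = 11x_m − 30x_{m−1} = 11·(6^m − 2·5^m) − 30·(6^{m−1} − 2·5^{m−1}) = (11·6 − 30)6^{m−1} − 2·(11·5 − 30)5^{m−1} = 36·6^{m−1} − 50·5^{m−1} = 6^{m+1} − 2·5^{m+1}.
This completes the inductive step, so x_k = 6^k − 2·5^k for all k ≥ 1.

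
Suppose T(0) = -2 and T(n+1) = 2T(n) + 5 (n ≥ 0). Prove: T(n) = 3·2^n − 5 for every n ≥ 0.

Base case: T(0) = -2, and 3·2^0 − 5 = 3 − 5 = -2.
Assume T(j) = 3·2^j − 5 for some j ≥ 0.
Then T(j+1) = 2T(j) + 5 = 2·(3·2^j − 5) + 5 = 6·2^j − 10 + 5 = 3·2^{j+1} − 5.
By induction, T(n) = 3·2^n − 5 for all n ≥ 0.

T(n) = 3·2^n − 5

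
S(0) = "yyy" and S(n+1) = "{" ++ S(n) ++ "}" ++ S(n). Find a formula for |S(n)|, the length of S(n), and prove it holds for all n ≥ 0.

Claim: |S(n)| = 5·2^n − 2.

Base case: |S(0)| = 3, and 5·2^0 − 2 = 3.
Assume |S(k)| = 5·2^k − 2.
Then |S(k+1)| = 1 + |S(k)| + 1 + |S(k)| = 2|S(k)| + 2 = 2(5·2^k − 2) + 2 = 5·2^{k+1} − 4 + 2 = 5·2^{k+1} − 2.
Hence |S(n)| = 5·2^n − 2 for every n ≥ 0, by induction.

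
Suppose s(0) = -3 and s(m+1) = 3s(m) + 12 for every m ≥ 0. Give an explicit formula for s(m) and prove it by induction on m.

Claim: s(m) = 3^{m+1} − 6.

Base case: s(0) = -3, and 3^{0+1} − 6 = 3 − 6 = -3.
Assume s(k) = 3^{k+1} − 6 for some k ≥ 0.
Then s(k+1) = 3s(k) + 12 = 3·(3^{k+1} − 6) + 12 = 3^{k+2} − 18 + 12 = 3^{k+2} − 6.
Hence s(m) = 3^{m+1} − 6 for every m ≥ 0, by induction.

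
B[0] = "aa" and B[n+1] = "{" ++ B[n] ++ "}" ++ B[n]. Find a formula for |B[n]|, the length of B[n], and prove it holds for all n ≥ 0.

Claim: |B[n]| = 2^{n+2} − 2.

Base case: |B[0]| = 2, and 2^{0+2} − 2 = 2.
Assume |B[r]| = 2^{r+2} − 2.
Then |B[r+1]| = 1 + |B[r]| + 1 + |B[r]| = 2|B[r]| + 2 = 2(2^{r+2} − 2) + 2 = 2^{r+3} − 4 + 2 = 2^{r+3} − 2.
So the formula holds for r+1, and by induction |B[n]| = 2^{n+2} − 2 for all n ≥ 0.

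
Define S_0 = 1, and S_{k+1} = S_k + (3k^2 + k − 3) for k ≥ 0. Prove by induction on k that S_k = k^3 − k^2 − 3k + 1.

Base case: S_0 = 1, and 0^3 − 0^2 − 3·0 + 1 = 1.
Assume S_j = j^3 − j^2 − 3j + 1.
Then S_{j+1} = S_j + (3j^2 + j − 3) = (j^3 − j^2 − 3j + 1) + (3j^2 + j − 3) = j^3 + 2j^2 − 2j − 2,
and (j+1)^3 − (j+1)^2 − 3·(j+1) + 1 = j^3 + 2j^2 − 2j − 2.
By induction, S_k = k^3 − k^2 − 3k + 1 for all k ≥ 0.

S_k = k^3 − k^2 − 3k + 1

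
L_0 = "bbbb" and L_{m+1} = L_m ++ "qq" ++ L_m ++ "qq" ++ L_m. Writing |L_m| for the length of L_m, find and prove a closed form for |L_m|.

Claim: |L_m| = 6·3^m − 2.

Base case: |L_0| = 4, and 6·3^0 − 2 = 4.
Assume |L_j| = 6·3^j − 2.
Then |L_{j+1}| = 3|L_j| + 4 = 3(6·3^j − 2) + 4 = 6·3^{j+1} − 6 + 4 = 6·3^{j+1} − 2.
This completes the inductive step, so |L_m| = 6·3^m − 2 for all m ≥ 0.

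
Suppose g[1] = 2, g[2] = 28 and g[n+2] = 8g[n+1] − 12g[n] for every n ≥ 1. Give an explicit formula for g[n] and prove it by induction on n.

Claim: g[n] = 6^n − 2·2^n.

Base cases: g[1] = 2 and 6^1 − 2·2^1 = 2; g[2] = 28 and 6^2 − 2·2^2 = 28.
Assume g[i] = 6^i − 2·2^i for all 1 ≤ i ≤ j, where j ≥ 2.
Then g[j+1] = 8g[j] − 12g[j−1] = 8·(6^j − 2·2^j) − 12·(6^{j−1} − 2·2^{j−1}) = (8·6 − 12)6^{j−1} − 2·(8·2 − 12)2^{j−1} = 36·6^{j−1} − 8·2^{j−1} = 6^{j+1} − 2·2^{j+1}.
By strong induction, g[n] = 6^n − 2·2^n for all n ≥ 1.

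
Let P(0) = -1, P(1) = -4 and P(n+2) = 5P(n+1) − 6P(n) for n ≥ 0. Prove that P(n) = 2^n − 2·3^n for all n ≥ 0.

Base cases: P(0) = -1 and 2^0 − 2·3^0 = -1; P(1) = -4 and 2^1 − 2·3^1 = -4.
Assume P(j) = 2^j − 2·3^j for all 0 ≤ j ≤ m, where m ≥ 1.
Then P(m+1) = 5P(m) − 6P(m−1) = 5·(2^m − 2·3^m) − 6·(2^{m−1} − 2·3^{m−1}) = (5·2 − 6)2^{m−1} − 2·(5·3 − 6)3^{m−1} = 4·2^{m−1} − 18·3^{m−1} = 2^{m+1} − 2·3^{m+1}.
Hence P(n) = 2^n − 2·3^n for every n ≥ 0, by strong induction.

P(n) = 2^n − 2·3^n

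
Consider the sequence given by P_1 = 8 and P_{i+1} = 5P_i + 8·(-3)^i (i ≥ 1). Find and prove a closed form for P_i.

Claim: P_i = 5^i − (-3)^i.

Base case: P_1 = 8, and 5^1 − (-3)^1 = 5 + 3 = 8.
Assume P_m = 5^m − (-3)^m for some m ≥ 1.
Then P_{m+1} = 5P_m + 8·(-3)^m = 5·(5^m − (-3)^m) + 8·(-3)^m = 5^{m+1} − 5·(-3)^m + 8·(-3)^m = 5^{m+1} + 3·(-3)^m = 5^{m+1} − (-3)^{m+1}.
Hence P_i = 5^i − (-3)^i for every i ≥ 1, by induction.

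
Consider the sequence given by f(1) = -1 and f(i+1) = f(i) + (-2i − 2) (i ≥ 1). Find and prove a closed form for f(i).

Claim: f(i) = -i^2 − i + 1.

Base case: f(1) = -1, and -1^2 − 1 + 1 = -1.
Assume f(j) = -j^2 − j + 1.
Then f(j+1) = f(j) + (-2j − 2) = (-j^2 − j + 1) + (-2j − 2) = -j^2 − 3j − 1,
and -(j+1)^2 − (j+1) + 1 = -j^2 − 3j − 1.
This completes the inductive step, so f(i) = -i^2 − i + 1 for all i ≥ 1.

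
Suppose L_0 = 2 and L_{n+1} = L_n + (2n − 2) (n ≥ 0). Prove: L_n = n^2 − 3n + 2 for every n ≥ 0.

Base case: L_0 = 2, and 0^2 − 3·0 + 2 = 2.
Assume L_k = k^2 − 3k + 2.
Then L_{k+1} = L_k + (2k − 2) = (k^2 − 3k + 2) + (2k − 2) = k^2 − k,
and (k+1)^2 − 3·(k+1) + 2 = k^2 − k.
Hence L_n = n^2 − 3n + 2 for every n ≥ 0, by induction.

L_n = n^2 − 3n + 2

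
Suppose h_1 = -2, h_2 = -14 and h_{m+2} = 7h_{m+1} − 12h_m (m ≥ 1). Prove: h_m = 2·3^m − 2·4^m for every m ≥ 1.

Base cases: h_1 = -2 and 2·3^1 − 2·4^1 = -2; h_2 = -14 and 2·3^2 − 2·4^2 = -14.
Assume h_j = 2·3^j − 2·4^j for all 1 ≤ j ≤ k, where k ≥ 2.
Then h_{k+1} = 7h_k − 12h_{k−1} = 7·(2·3^k − 2·4^k) − 12·(2·3^{k−1} − 2·4^{k−1}) = 2·(7·3 − 12)3^{k−1} − 2·(7·4 − 12)4^{k−1} = 18·3^{k−1} − 32·4^{k−1} = 2·3^{k+1} − 2·4^{k+1}.
Hence h_m = 2·3^m − 2·4^m for every m ≥ 1, by strong induction.

h_m = 2·3^m − 2·4^m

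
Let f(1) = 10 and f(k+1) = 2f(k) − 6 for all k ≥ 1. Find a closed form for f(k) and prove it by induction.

Claim: f(k) = 2^{k+1} + 6.

Base case: f(1) = 10, and 2^{1+1} + 6 = 4 + 6 = 10.
Assume f(m) = 2^{m+1} + 6 for some m ≥ 1.
Then f(m+1) = 2f(m) − 6 = 2·(2^{m+1} + 6) − 6 = 2^{m+2} + 12 − 6 = 2^{m+2} + 6.
This completes the inductive step, so f(k) = 2^{k+1} + 6 for all k ≥ 1.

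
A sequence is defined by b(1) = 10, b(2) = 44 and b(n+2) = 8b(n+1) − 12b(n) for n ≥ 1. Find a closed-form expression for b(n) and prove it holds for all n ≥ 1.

Claim: b(n) = 6^n + 2·2^n.

Base cases: b(1) = 10 and 6^1 + 2·2^1 = 10; b(2) = 44 and 6^2 + 2·2^2 = 44.
Assume b(j) = 6^j + 2·2^j for all 1 ≤ j ≤ r, where r ≥ 2.
Then b(r+1) = 8b(r) − 12b(r−1) = 8·(6^r + 2·2^r) − 12·(6^{r−1} + 2·2^{r−1}) = (8·6 − 12)6^{r−1} + 2·(8·2 − 12)2^{r−1} = 36·6^{r−1} + 8·2^{r−1} = 6^{r+1} + 2·2^{r+1}.
So the formula holds for r+1, and by strong induction b(n) = 6^n + 2·2^n for all n ≥ 1.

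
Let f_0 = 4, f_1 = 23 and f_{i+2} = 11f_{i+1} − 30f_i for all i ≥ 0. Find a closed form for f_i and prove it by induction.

Claim: f_i = 3·6^i + 5^i.

Base cases: f_0 = 4 and 3·6^0 + 5^0 = 4; f_1 = 23 and 3·6^1 + 5^1 = 23.
Assume f_j = 3·6^j + 5^j for all 0 ≤ j ≤ k, where k ≥ 1.
Then f_{k+1} = 11f_k − 30f_{k−1} = 11·(3·6^k + 5^k) − 30·(3·6^{k−1} + 5^{k−1}) = 3·(11·6 − 30)6^{k−1} + (11·5 − 30)5^{k−1} = 108·6^{k−1} + 25·5^{k−1} = 3·6^{k+1} + 5^{k+1}.
This completes the inductive step, so f_i = 3·6^i + 5^i for all i ≥ 0.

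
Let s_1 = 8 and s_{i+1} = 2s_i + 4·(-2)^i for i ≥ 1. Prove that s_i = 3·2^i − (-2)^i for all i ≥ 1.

Base case: s_1 = 8, and 3·2^1 − (-2)^1 = 6 + 2 = 8.
Assume s_j = 3·2^j − (-2)^j for some j ≥ 1.
Then s_{j+1} = 2s_j + 4·(-2)^j = 2·(3·2^j − (-2)^j) + 4·(-2)^j = 3·2^{j+1} − 2·(-2)^j + 4·(-2)^j = 3·2^{j+1} + 2·(-2)^j = 3·2^{j+1} − (-2)^{j+1}.
So the formula holds for j+1, and by induction s_i = 3·2^i − (-2)^i for all i ≥ 1.

s_i = 3·2^i − (-2)^i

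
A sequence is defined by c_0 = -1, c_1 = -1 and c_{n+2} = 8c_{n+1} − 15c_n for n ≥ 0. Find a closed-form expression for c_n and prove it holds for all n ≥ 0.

Claim: c_n = 5^n − 2·3^n.

Base cases: c_0 = -1 and 5^0 − 2·3^0 = -1; c_1 = -1 and 5^1 − 2·3^1 = -1.
Assume c_i = 5^i − 2·3^i for all 0 ≤ i ≤ j, where j ≥ 1.
Then c_{j+1} = 8c_j − 15c_{j−1} = 8·(5^j − 2·3^j) − 15·(5^{j−1} − 2·3^{j−1}) = (8·5 − 15)5^{j−1} − 2·(8·3 − 15)3^{j−1} = 25·5^{j−1} − 18·3^{j−1} = 5^{j+1} − 2·3^{j+1}.
So the formula holds for j+1, and by strong induction c_n = 5^n − 2·3^n for all n ≥ 0.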